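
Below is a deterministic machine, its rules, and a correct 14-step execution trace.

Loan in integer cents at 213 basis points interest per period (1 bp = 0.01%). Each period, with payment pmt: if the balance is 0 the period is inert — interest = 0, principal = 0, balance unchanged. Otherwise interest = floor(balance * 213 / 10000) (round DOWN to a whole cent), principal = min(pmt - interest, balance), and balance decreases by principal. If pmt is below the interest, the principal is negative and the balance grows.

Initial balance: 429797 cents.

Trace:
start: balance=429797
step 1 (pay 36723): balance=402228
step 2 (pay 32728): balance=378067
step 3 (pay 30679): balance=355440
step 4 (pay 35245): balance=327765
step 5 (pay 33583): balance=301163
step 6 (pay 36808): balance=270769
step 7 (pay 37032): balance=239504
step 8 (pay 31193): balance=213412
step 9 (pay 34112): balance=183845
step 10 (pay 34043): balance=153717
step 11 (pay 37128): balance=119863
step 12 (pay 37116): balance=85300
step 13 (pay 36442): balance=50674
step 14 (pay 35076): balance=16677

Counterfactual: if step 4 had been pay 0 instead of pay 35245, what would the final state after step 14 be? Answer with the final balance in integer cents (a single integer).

60193

(re-executing from step 4 with the substitution; state before step 4: balance=355440)
step 4 (pay 0): balance=363010
step 5 (pay 33583): balance=337159
step 6 (pay 36808): balance=307532
step 7 (pay 37032): balance=277050
step 8 (pay 31193): balance=251758
step 9 (pay 34112): balance=223008
step 10 (pay 34043): balance=193715
step 11 (pay 37128): balance=160713
step 12 (pay 37116): balance=127020
step 13 (pay 36442): balance=93283
step 14 (pay 35076): balance=60193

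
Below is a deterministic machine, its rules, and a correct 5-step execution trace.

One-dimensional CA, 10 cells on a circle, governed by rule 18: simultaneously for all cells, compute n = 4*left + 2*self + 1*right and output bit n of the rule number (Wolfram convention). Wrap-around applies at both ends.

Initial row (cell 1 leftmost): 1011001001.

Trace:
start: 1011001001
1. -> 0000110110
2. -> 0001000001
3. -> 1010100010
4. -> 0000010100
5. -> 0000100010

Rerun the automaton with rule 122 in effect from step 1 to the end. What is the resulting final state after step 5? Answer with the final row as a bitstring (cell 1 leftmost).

(re-executing steps 1..5 under rule 122; state before step 1: 1011001001)
1. -> 1111110111
2. -> 0000011100
3. -> 0000110110
4. -> 0001111111
5. -> 1011000001

1011000001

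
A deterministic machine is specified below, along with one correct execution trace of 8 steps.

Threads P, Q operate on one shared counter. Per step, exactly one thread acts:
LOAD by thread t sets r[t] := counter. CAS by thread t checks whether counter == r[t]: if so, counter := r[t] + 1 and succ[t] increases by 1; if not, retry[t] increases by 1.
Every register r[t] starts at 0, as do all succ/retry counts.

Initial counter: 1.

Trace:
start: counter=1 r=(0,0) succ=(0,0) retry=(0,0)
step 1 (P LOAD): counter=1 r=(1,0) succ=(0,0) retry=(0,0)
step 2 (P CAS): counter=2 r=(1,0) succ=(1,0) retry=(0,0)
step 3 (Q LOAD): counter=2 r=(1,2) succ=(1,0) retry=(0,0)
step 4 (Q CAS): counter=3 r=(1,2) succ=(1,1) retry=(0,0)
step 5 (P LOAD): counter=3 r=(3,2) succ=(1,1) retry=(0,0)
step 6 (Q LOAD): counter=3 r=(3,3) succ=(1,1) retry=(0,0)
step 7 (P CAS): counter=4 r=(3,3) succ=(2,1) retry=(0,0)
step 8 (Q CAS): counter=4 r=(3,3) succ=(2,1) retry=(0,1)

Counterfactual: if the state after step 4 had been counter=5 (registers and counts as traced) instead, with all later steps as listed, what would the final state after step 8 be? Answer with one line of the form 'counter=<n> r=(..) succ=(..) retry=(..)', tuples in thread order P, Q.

state after step 4 := counter=5 r=(1,2) succ=(1,1) retry=(0,0)
step 5 (P LOAD): counter=5 r=(5,2) succ=(1,1) retry=(0,0)
step 6 (Q LOAD): counter=5 r=(5,5) succ=(1,1) retry=(0,0)
step 7 (P CAS): counter=6 r=(5,5) succ=(2,1) retry=(0,0)
step 8 (Q CAS): counter=6 r=(5,5) succ=(2,1) retry=(0,1)

counter=6 r=(5,5) succ=(2,1) retry=(0,1)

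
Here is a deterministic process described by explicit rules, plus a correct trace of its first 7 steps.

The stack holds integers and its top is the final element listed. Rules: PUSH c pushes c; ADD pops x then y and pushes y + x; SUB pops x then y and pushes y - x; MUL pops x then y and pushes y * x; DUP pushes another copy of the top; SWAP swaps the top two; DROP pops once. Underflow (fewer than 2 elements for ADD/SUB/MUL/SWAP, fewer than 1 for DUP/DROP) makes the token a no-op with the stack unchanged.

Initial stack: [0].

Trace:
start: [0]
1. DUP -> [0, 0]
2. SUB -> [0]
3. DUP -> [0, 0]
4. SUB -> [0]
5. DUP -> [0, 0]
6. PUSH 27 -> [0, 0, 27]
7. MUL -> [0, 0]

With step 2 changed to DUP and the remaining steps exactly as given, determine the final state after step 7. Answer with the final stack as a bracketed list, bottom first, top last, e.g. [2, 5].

(re-executing from step 2 with the substitution; state before step 2: [0, 0])
2. DUP -> [0, 0, 0]
3. DUP -> [0, 0, 0, 0]
4. SUB -> [0, 0, 0]
5. DUP -> [0, 0, 0, 0]
6. PUSH 27 -> [0, 0, 0, 0, 27]
7. MUL -> [0, 0, 0, 0]

[0, 0, 0, 0]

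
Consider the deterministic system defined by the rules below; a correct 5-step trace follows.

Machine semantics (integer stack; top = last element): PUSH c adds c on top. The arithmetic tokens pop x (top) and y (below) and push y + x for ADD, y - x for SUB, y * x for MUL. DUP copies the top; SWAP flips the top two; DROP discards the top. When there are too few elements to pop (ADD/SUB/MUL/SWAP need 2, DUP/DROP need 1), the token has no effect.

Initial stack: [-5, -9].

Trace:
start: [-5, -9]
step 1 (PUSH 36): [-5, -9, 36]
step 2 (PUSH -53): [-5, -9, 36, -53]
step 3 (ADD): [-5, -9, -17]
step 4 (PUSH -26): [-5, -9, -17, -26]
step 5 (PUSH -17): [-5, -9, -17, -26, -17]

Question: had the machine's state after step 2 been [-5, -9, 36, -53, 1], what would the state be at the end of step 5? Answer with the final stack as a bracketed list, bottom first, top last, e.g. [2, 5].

state after step 2 := [-5, -9, 36, -53, 1]
step 3 (ADD): [-5, -9, 36, -52]
step 4 (PUSH -26): [-5, -9, 36, -52, -26]
step 5 (PUSH -17): [-5, -9, 36, -52, -26, -17]

[-5, -9, 36, -52, -26, -17]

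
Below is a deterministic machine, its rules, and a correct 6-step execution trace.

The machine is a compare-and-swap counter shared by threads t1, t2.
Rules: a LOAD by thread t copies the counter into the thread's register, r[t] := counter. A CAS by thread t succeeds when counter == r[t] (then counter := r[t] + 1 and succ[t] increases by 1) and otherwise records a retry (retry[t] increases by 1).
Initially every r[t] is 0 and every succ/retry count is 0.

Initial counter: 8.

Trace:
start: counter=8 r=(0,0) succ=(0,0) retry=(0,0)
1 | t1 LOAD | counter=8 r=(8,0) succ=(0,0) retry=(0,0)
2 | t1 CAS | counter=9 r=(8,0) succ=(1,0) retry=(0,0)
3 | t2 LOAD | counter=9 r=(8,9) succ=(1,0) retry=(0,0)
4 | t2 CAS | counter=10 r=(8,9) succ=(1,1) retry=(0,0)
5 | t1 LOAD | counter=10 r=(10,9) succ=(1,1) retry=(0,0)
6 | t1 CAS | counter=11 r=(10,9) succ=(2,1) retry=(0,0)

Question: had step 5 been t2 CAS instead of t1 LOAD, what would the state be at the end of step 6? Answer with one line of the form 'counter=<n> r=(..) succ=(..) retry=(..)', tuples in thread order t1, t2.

counter=10 r=(8,9) succ=(1,1) retry=(1,1)

(re-executing from step 5 with the substitution; state before step 5: counter=10 r=(8,9) succ=(1,1) retry=(0,0))
5 | t2 CAS | counter=10 r=(8,9) succ=(1,1) retry=(0,1)
6 | t1 CAS | counter=10 r=(8,9) succ=(1,1) retry=(1,1)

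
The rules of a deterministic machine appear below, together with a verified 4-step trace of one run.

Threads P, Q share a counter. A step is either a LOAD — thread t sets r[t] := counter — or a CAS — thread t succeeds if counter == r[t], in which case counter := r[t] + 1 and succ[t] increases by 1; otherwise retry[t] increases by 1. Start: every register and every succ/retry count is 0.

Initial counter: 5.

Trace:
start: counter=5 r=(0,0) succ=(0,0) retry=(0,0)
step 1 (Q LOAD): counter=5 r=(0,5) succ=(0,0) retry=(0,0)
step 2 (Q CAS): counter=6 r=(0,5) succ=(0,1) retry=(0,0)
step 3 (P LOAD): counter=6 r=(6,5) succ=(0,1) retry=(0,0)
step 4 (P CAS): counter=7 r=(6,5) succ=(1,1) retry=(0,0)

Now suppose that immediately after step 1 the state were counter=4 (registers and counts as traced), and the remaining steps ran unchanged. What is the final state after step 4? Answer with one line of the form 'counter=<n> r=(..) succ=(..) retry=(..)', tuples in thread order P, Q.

counter=5 r=(4,5) succ=(1,0) retry=(0,1)

state after step 1 := counter=4 r=(0,5) succ=(0,0) retry=(0,0)
step 2 (Q CAS): counter=4 r=(0,5) succ=(0,0) retry=(0,1)
step 3 (P LOAD): counter=4 r=(4,5) succ=(0,0) retry=(0,1)
step 4 (P CAS): counter=5 r=(4,5) succ=(1,0) retry=(0,1)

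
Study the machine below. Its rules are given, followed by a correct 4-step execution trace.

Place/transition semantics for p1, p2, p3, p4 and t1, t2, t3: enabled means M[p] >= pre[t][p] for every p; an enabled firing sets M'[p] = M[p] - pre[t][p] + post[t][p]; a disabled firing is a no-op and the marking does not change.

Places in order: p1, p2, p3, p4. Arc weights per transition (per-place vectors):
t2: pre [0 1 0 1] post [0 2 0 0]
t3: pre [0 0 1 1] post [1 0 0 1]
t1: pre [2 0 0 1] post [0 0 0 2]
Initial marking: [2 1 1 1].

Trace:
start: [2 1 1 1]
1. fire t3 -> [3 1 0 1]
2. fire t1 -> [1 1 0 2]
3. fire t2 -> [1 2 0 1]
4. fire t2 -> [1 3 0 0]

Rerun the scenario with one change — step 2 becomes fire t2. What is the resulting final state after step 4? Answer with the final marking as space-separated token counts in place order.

3 2 0 0

(re-executing from step 2 with the substitution; state before step 2: [3 1 0 1])
2. fire t2 -> [3 2 0 0]
3. fire t2 -> [3 2 0 0]
4. fire t2 -> [3 2 0 0]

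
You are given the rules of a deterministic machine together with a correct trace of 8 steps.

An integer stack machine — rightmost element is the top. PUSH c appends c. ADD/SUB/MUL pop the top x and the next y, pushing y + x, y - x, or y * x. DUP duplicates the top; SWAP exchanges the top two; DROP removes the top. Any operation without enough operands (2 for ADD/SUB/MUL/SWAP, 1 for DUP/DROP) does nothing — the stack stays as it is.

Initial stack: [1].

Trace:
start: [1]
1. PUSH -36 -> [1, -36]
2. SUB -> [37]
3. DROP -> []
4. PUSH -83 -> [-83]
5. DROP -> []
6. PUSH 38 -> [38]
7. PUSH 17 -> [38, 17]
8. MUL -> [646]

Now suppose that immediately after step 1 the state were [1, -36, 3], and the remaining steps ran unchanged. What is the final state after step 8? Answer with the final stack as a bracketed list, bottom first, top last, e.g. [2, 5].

[1, 646]

state after step 1 := [1, -36, 3]
2. SUB -> [1, -39]
3. DROP -> [1]
4. PUSH -83 -> [1, -83]
5. DROP -> [1]
6. PUSH 38 -> [1, 38]
7. PUSH 17 -> [1, 38, 17]
8. MUL -> [1, 646]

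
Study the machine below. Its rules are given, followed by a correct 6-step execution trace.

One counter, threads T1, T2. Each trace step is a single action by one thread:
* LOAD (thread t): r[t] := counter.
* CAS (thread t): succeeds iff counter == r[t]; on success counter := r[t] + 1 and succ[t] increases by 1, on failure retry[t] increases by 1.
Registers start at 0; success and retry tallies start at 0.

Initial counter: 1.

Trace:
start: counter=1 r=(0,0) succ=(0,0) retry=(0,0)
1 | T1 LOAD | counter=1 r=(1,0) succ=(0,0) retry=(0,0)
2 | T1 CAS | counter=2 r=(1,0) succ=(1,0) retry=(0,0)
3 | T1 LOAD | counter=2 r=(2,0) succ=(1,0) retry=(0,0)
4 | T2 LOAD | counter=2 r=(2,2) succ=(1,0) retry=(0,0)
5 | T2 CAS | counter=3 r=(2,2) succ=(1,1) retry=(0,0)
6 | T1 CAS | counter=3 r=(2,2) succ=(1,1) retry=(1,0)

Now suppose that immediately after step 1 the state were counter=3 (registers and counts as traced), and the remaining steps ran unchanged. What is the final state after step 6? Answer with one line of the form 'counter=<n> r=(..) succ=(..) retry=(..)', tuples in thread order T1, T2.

counter=4 r=(3,3) succ=(0,1) retry=(2,0)

state after step 1 := counter=3 r=(1,0) succ=(0,0) retry=(0,0)
2 | T1 CAS | counter=3 r=(1,0) succ=(0,0) retry=(1,0)
3 | T1 LOAD | counter=3 r=(3,0) succ=(0,0) retry=(1,0)
4 | T2 LOAD | counter=3 r=(3,3) succ=(0,0) retry=(1,0)
5 | T2 CAS | counter=4 r=(3,3) succ=(0,1) retry=(1,0)
6 | T1 CAS | counter=4 r=(3,3) succ=(0,1) retry=(2,0)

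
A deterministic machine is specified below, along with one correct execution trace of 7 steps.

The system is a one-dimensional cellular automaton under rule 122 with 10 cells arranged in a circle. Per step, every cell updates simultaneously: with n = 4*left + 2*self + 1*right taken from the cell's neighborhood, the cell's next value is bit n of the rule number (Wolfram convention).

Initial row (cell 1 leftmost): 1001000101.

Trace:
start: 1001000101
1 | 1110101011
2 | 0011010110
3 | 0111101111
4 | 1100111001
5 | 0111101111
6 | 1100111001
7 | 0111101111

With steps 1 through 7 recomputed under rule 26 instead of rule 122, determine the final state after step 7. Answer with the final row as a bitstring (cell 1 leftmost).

0011011010

(re-executing steps 1..7 under rule 26; state before step 1: 1001000101)
1 | 0110101001
2 | 0100000110
3 | 1010001101
4 | 0001011001
5 | 1010010110
6 | 0001100100
7 | 0011011010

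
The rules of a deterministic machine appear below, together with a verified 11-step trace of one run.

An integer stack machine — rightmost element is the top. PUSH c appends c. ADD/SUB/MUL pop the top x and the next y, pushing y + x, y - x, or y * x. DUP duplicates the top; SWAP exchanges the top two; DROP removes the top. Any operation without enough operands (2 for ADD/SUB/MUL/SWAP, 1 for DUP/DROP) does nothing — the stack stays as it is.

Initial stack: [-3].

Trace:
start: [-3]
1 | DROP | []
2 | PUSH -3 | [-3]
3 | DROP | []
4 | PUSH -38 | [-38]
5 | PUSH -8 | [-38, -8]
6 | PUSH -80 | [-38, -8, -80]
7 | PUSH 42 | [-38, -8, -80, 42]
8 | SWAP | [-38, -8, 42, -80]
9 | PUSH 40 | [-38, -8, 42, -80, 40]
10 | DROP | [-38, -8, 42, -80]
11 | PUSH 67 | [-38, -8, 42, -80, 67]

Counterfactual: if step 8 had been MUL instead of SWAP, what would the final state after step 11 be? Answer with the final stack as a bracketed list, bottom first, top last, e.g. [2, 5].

[-38, -8, -3360, 67]

(re-executing from step 8 with the substitution; state before step 8: [-38, -8, -80, 42])
8 | MUL | [-38, -8, -3360]
9 | PUSH 40 | [-38, -8, -3360, 40]
10 | DROP | [-38, -8, -3360]
11 | PUSH 67 | [-38, -8, -3360, 67]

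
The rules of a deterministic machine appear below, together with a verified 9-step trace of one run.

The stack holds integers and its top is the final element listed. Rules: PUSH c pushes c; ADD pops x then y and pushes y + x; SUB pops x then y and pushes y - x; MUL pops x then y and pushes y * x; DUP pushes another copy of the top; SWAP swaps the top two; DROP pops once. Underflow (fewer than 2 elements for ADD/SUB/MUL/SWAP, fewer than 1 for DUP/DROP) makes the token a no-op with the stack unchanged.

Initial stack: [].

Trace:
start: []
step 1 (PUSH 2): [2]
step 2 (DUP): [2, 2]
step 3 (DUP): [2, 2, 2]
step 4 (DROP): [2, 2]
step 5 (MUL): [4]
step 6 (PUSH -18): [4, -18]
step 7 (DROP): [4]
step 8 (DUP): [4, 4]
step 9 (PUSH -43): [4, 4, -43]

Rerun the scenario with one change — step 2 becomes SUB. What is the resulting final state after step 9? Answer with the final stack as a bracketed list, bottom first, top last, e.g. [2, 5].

(re-executing from step 2 with the substitution; state before step 2: [2])
step 2 (SUB): [2]
step 3 (DUP): [2, 2]
step 4 (DROP): [2]
step 5 (MUL): [2]
step 6 (PUSH -18): [2, -18]
step 7 (DROP): [2]
step 8 (DUP): [2, 2]
step 9 (PUSH -43): [2, 2, -43]

[2, 2, -43]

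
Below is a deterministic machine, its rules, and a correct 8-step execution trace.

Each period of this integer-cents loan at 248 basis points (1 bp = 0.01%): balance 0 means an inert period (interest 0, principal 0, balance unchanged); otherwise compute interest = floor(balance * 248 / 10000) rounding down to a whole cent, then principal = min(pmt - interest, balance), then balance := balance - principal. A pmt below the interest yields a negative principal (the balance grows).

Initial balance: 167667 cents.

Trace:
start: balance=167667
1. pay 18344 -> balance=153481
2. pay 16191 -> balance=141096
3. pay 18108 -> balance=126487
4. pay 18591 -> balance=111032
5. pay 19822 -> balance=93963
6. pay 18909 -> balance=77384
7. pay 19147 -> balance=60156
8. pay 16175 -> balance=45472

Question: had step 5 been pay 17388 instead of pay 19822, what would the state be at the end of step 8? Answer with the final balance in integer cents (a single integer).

48091

(re-executing from step 5 with the substitution; state before step 5: balance=111032)
5. pay 17388 -> balance=96397
6. pay 18909 -> balance=79878
7. pay 19147 -> balance=62711
8. pay 16175 -> balance=48091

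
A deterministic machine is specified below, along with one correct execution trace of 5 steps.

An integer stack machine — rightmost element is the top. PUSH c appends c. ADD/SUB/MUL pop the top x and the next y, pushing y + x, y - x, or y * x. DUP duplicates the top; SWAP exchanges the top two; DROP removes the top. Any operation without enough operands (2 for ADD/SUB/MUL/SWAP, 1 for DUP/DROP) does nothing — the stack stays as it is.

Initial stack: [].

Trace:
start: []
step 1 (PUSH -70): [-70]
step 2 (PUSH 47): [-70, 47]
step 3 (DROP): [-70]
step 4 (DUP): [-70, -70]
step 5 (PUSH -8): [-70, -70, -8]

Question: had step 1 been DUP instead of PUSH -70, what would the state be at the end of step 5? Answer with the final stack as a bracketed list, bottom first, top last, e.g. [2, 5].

[-8]

(re-executing from step 1 with the substitution; state before step 1: [])
step 1 (DUP): []
step 2 (PUSH 47): [47]
step 3 (DROP): []
step 4 (DUP): []
step 5 (PUSH -8): [-8]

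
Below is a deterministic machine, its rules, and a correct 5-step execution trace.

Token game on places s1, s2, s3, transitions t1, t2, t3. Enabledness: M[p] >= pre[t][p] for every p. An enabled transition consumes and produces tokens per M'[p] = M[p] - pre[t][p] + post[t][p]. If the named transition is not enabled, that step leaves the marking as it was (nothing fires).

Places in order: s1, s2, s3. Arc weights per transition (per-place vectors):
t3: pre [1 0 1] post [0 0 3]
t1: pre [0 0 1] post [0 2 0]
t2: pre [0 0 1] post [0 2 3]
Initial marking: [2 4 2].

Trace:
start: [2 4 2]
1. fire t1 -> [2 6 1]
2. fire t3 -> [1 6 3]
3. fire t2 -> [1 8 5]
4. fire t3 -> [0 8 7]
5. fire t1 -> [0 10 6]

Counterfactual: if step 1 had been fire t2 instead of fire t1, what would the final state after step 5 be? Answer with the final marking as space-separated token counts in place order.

0 10 9

(re-executing from step 1 with the substitution; state before step 1: [2 4 2])
1. fire t2 -> [2 6 4]
2. fire t3 -> [1 6 6]
3. fire t2 -> [1 8 8]
4. fire t3 -> [0 8 10]
5. fire t1 -> [0 10 9]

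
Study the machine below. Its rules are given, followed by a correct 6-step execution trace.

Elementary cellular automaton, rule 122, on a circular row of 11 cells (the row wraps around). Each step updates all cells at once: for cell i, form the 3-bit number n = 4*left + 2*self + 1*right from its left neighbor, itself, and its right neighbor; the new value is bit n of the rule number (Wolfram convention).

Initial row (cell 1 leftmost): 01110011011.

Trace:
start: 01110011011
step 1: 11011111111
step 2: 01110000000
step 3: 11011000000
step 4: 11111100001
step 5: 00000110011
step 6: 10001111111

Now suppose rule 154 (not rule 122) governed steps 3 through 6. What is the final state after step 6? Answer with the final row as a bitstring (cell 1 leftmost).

(re-executing steps 3..6 under rule 154; state before step 3: 01110000000)
step 3: 11101000000
step 4: 11000100001
step 5: 10101010011
step 6: 00000001111

00000001111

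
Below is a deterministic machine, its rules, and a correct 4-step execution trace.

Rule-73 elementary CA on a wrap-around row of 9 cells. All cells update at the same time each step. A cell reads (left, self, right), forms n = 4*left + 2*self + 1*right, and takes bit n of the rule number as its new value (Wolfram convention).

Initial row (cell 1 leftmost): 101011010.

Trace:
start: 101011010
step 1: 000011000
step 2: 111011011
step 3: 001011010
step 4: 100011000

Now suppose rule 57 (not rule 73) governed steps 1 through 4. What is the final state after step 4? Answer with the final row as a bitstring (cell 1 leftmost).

(re-executing steps 1..4 under rule 57; state before step 1: 101011010)
step 1: 010110101
step 2: 101101010
step 3: 011010101
step 4: 110101010

110101010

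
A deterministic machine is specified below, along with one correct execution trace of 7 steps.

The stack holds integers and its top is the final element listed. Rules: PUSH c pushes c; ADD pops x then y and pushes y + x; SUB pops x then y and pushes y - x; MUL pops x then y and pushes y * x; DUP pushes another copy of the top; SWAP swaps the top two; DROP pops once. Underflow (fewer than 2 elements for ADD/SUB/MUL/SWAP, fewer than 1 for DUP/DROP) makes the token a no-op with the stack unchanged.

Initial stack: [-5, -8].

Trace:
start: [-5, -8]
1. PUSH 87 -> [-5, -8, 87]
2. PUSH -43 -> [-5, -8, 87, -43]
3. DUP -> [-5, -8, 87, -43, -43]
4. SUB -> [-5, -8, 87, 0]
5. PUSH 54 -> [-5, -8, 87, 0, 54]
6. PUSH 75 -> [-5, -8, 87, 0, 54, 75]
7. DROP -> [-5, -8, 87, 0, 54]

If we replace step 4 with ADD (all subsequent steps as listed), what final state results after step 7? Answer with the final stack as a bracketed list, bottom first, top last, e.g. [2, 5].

[-5, -8, 87, -86, 54]

(re-executing from step 4 with the substitution; state before step 4: [-5, -8, 87, -43, -43])
4. ADD -> [-5, -8, 87, -86]
5. PUSH 54 -> [-5, -8, 87, -86, 54]
6. PUSH 75 -> [-5, -8, 87, -86, 54, 75]
7. DROP -> [-5, -8, 87, -86, 54]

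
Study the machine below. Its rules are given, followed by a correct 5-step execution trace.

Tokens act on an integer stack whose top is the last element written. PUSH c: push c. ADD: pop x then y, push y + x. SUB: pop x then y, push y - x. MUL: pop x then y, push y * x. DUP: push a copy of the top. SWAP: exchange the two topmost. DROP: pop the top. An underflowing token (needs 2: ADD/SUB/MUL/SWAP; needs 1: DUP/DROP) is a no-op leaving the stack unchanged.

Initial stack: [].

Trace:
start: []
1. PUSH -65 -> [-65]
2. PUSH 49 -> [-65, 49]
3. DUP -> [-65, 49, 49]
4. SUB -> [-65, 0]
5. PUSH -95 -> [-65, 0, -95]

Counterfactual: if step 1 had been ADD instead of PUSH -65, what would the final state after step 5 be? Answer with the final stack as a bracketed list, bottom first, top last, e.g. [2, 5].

(re-executing from step 1 with the substitution; state before step 1: [])
1. ADD -> []
2. PUSH 49 -> [49]
3. DUP -> [49, 49]
4. SUB -> [0]
5. PUSH -95 -> [0, -95]

[0, -95]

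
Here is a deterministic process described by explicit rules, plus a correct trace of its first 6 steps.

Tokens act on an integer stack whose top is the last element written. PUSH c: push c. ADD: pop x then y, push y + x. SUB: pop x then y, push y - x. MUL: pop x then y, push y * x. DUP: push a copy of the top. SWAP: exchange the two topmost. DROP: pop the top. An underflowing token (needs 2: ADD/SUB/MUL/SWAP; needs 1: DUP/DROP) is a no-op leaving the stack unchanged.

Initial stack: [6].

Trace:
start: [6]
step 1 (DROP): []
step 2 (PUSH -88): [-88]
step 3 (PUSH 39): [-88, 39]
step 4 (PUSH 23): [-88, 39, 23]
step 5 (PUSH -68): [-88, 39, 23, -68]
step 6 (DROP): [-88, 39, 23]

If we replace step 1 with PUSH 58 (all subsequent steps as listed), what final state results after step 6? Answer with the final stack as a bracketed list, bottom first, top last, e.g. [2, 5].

[6, 58, -88, 39, 23]

(re-executing from step 1 with the substitution; state before step 1: [6])
step 1 (PUSH 58): [6, 58]
step 2 (PUSH -88): [6, 58, -88]
step 3 (PUSH 39): [6, 58, -88, 39]
step 4 (PUSH 23): [6, 58, -88, 39, 23]
step 5 (PUSH -68): [6, 58, -88, 39, 23, -68]
step 6 (DROP): [6, 58, -88, 39, 23]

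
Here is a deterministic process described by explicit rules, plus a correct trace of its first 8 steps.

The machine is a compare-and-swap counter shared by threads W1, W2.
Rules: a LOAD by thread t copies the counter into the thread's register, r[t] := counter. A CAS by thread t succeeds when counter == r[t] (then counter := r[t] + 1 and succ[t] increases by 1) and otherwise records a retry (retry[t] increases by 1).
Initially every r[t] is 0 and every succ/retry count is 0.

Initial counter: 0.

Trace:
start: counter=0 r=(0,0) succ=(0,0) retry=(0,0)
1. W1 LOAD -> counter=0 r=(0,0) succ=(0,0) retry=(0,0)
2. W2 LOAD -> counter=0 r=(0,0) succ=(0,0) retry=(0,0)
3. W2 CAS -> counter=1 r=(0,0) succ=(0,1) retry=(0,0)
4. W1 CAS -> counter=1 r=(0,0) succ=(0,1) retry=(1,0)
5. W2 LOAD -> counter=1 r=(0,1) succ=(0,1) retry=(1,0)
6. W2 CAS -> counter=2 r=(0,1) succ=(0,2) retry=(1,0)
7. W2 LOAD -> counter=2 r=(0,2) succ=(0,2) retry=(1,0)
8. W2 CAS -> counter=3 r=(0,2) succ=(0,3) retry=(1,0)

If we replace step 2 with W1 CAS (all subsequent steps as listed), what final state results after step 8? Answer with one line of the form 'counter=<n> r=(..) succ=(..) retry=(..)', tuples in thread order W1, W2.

(re-executing from step 2 with the substitution; state before step 2: counter=0 r=(0,0) succ=(0,0) retry=(0,0))
2. W1 CAS -> counter=1 r=(0,0) succ=(1,0) retry=(0,0)
3. W2 CAS -> counter=1 r=(0,0) succ=(1,0) retry=(0,1)
4. W1 CAS -> counter=1 r=(0,0) succ=(1,0) retry=(1,1)
5. W2 LOAD -> counter=1 r=(0,1) succ=(1,0) retry=(1,1)
6. W2 CAS -> counter=2 r=(0,1) succ=(1,1) retry=(1,1)
7. W2 LOAD -> counter=2 r=(0,2) succ=(1,1) retry=(1,1)
8. W2 CAS -> counter=3 r=(0,2) succ=(1,2) retry=(1,1)

counter=3 r=(0,2) succ=(1,2) retry=(1,1)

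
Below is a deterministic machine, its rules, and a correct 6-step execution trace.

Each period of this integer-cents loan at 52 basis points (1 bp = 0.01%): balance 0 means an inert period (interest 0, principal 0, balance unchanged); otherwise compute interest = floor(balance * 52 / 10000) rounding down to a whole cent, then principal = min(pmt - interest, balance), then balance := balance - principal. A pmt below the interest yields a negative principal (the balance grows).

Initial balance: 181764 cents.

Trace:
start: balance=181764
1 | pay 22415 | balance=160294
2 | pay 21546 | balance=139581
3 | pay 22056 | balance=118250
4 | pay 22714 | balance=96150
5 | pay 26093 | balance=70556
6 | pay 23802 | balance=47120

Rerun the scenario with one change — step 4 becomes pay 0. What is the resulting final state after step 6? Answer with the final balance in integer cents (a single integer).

70072

(re-executing from step 4 with the substitution; state before step 4: balance=118250)
4 | pay 0 | balance=118864
5 | pay 26093 | balance=93389
6 | pay 23802 | balance=70072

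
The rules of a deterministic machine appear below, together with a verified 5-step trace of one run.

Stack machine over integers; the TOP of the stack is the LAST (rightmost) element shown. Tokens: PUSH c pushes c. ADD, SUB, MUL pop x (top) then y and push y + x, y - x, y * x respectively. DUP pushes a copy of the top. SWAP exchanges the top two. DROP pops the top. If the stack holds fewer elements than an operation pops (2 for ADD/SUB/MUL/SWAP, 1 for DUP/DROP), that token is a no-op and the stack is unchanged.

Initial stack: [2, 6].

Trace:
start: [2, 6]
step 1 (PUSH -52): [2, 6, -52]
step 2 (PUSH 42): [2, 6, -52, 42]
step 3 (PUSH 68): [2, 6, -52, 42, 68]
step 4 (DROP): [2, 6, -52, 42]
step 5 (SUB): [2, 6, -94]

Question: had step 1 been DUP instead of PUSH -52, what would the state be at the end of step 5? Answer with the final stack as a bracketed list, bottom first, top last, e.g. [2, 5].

(re-executing from step 1 with the substitution; state before step 1: [2, 6])
step 1 (DUP): [2, 6, 6]
step 2 (PUSH 42): [2, 6, 6, 42]
step 3 (PUSH 68): [2, 6, 6, 42, 68]
step 4 (DROP): [2, 6, 6, 42]
step 5 (SUB): [2, 6, -36]

[2, 6, -36]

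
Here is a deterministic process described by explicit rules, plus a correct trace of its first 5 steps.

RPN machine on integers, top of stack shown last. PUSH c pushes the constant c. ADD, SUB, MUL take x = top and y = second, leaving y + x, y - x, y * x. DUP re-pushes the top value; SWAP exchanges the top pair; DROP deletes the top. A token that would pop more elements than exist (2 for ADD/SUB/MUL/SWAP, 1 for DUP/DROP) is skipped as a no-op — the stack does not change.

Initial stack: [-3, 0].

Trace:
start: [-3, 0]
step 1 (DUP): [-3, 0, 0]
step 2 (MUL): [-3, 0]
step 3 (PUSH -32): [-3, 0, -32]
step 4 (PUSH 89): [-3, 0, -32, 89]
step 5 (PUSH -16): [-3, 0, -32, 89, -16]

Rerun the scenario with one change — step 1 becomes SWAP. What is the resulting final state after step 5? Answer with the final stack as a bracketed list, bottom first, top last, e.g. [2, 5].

(re-executing from step 1 with the substitution; state before step 1: [-3, 0])
step 1 (SWAP): [0, -3]
step 2 (MUL): [0]
step 3 (PUSH -32): [0, -32]
step 4 (PUSH 89): [0, -32, 89]
step 5 (PUSH -16): [0, -32, 89, -16]

[0, -32, 89, -16]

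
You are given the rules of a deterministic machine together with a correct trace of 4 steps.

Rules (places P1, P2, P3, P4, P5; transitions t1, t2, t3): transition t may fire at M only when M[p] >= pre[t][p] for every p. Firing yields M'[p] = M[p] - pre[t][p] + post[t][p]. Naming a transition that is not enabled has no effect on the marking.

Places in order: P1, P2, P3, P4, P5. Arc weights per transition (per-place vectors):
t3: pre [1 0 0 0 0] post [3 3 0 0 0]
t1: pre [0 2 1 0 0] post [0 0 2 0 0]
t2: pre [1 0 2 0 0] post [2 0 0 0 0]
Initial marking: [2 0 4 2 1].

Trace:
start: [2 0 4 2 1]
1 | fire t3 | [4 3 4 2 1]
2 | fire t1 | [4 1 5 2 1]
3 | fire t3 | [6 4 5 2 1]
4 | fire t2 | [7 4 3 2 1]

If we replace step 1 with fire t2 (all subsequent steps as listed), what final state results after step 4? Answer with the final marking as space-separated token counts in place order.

(re-executing from step 1 with the substitution; state before step 1: [2 0 4 2 1])
1 | fire t2 | [3 0 2 2 1]
2 | fire t1 | [3 0 2 2 1]
3 | fire t3 | [5 3 2 2 1]
4 | fire t2 | [6 3 0 2 1]

6 3 0 2 1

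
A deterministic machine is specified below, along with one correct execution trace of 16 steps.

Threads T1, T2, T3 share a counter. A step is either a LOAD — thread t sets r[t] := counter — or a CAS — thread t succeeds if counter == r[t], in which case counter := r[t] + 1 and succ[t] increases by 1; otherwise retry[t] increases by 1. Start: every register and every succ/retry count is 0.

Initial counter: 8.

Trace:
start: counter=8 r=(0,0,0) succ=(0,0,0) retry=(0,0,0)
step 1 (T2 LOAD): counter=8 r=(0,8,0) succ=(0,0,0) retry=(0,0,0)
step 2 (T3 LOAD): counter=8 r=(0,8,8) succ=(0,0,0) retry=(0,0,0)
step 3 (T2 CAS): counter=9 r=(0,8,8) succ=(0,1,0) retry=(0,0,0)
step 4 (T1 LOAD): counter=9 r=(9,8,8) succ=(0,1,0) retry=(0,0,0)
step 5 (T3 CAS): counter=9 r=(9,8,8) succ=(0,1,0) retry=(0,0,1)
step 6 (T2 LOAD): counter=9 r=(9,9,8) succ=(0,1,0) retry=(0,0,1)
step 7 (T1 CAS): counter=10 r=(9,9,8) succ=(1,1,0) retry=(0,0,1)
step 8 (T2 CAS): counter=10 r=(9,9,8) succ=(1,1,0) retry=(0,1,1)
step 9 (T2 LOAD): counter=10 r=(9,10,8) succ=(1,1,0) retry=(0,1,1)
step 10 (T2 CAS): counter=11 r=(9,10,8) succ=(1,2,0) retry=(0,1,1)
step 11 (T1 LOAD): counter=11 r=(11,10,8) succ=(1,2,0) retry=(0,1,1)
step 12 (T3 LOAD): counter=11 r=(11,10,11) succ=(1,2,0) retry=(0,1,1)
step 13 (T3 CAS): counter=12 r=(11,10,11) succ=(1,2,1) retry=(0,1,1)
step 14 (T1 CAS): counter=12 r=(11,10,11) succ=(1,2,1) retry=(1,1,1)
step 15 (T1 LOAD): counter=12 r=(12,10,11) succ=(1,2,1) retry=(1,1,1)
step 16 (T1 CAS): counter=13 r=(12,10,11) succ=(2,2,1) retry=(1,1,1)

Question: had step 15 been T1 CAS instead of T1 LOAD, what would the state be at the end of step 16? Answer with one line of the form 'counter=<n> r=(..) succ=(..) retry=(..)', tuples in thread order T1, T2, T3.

counter=12 r=(11,10,11) succ=(1,2,1) retry=(3,1,1)

(re-executing from step 15 with the substitution; state before step 15: counter=12 r=(11,10,11) succ=(1,2,1) retry=(1,1,1))
step 15 (T1 CAS): counter=12 r=(11,10,11) succ=(1,2,1) retry=(2,1,1)
step 16 (T1 CAS): counter=12 r=(11,10,11) succ=(1,2,1) retry=(3,1,1)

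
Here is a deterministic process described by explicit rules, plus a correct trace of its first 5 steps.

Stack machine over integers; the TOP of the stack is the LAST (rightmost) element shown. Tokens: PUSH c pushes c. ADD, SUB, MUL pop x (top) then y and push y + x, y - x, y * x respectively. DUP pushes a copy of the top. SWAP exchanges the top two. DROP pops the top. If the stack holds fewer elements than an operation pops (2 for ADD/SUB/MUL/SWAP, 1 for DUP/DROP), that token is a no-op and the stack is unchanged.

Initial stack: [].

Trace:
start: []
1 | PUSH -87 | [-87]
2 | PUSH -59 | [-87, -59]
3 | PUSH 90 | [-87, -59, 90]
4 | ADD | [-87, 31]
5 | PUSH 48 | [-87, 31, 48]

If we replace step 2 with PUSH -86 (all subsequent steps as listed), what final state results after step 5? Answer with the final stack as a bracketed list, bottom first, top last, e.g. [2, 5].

(re-executing from step 2 with the substitution; state before step 2: [-87])
2 | PUSH -86 | [-87, -86]
3 | PUSH 90 | [-87, -86, 90]
4 | ADD | [-87, 4]
5 | PUSH 48 | [-87, 4, 48]

[-87, 4, 48]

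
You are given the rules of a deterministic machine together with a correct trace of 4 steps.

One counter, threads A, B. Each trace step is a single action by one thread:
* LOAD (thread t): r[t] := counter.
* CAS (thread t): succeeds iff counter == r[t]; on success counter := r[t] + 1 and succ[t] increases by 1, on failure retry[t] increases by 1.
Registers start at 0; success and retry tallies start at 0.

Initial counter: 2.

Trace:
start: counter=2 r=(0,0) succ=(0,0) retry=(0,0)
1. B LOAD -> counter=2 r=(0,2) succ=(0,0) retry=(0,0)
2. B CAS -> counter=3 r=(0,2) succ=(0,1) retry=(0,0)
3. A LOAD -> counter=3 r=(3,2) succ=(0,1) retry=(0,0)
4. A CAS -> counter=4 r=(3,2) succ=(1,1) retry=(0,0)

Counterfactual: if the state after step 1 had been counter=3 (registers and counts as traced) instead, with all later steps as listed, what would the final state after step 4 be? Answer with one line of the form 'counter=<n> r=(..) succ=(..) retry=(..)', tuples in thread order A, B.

counter=4 r=(3,2) succ=(1,0) retry=(0,1)

state after step 1 := counter=3 r=(0,2) succ=(0,0) retry=(0,0)
2. B CAS -> counter=3 r=(0,2) succ=(0,0) retry=(0,1)
3. A LOAD -> counter=3 r=(3,2) succ=(0,0) retry=(0,1)
4. A CAS -> counter=4 r=(3,2) succ=(1,0) retry=(0,1)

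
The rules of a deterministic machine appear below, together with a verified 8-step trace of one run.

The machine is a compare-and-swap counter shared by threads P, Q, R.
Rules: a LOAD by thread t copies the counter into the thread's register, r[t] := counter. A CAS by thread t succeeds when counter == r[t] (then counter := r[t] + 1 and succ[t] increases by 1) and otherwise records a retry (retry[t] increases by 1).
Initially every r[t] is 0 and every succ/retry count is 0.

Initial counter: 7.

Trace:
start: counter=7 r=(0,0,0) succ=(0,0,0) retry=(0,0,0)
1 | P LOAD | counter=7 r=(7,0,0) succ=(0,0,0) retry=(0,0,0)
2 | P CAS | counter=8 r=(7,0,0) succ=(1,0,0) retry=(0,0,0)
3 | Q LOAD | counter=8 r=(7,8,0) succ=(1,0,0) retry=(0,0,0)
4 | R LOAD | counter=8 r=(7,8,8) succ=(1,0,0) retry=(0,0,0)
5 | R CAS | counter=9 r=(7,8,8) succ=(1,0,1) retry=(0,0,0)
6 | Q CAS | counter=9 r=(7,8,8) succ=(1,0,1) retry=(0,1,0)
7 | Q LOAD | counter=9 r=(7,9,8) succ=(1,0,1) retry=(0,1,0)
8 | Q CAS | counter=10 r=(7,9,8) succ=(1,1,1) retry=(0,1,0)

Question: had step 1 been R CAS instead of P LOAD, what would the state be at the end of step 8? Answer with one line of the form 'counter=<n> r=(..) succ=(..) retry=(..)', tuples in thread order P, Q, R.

(re-executing from step 1 with the substitution; state before step 1: counter=7 r=(0,0,0) succ=(0,0,0) retry=(0,0,0))
1 | R CAS | counter=7 r=(0,0,0) succ=(0,0,0) retry=(0,0,1)
2 | P CAS | counter=7 r=(0,0,0) succ=(0,0,0) retry=(1,0,1)
3 | Q LOAD | counter=7 r=(0,7,0) succ=(0,0,0) retry=(1,0,1)
4 | R LOAD | counter=7 r=(0,7,7) succ=(0,0,0) retry=(1,0,1)
5 | R CAS | counter=8 r=(0,7,7) succ=(0,0,1) retry=(1,0,1)
6 | Q CAS | counter=8 r=(0,7,7) succ=(0,0,1) retry=(1,1,1)
7 | Q LOAD | counter=8 r=(0,8,7) succ=(0,0,1) retry=(1,1,1)
8 | Q CAS | counter=9 r=(0,8,7) succ=(0,1,1) retry=(1,1,1)

counter=9 r=(0,8,7) succ=(0,1,1) retry=(1,1,1)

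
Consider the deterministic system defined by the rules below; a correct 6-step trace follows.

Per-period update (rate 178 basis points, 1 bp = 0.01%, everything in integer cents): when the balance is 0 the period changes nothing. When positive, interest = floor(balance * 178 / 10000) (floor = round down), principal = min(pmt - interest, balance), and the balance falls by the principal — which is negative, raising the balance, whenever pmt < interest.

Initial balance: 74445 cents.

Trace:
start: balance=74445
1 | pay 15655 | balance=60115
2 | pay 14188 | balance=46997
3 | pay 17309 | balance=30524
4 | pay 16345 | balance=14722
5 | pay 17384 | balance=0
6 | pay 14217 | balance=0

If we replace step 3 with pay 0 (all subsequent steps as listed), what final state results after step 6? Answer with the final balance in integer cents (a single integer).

(re-executing from step 3 with the substitution; state before step 3: balance=46997)
3 | pay 0 | balance=47833
4 | pay 16345 | balance=32339
5 | pay 17384 | balance=15530
6 | pay 14217 | balance=1589

1589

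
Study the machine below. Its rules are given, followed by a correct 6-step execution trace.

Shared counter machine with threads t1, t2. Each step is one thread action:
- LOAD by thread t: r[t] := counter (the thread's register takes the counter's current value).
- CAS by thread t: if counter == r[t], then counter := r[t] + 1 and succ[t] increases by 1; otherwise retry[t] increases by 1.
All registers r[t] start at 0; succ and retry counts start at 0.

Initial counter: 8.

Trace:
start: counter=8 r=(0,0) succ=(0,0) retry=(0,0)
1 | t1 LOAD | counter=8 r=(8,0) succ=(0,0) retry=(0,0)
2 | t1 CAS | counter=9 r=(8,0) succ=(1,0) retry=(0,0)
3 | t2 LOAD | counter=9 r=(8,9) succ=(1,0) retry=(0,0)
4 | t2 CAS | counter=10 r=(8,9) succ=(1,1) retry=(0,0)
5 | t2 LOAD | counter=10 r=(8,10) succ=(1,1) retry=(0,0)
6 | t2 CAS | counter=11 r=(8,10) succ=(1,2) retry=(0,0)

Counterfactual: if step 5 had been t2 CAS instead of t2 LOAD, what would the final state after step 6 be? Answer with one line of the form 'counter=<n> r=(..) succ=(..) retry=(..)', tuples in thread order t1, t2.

counter=10 r=(8,9) succ=(1,1) retry=(0,2)

(re-executing from step 5 with the substitution; state before step 5: counter=10 r=(8,9) succ=(1,1) retry=(0,0))
5 | t2 CAS | counter=10 r=(8,9) succ=(1,1) retry=(0,1)
6 | t2 CAS | counter=10 r=(8,9) succ=(1,1) retry=(0,2)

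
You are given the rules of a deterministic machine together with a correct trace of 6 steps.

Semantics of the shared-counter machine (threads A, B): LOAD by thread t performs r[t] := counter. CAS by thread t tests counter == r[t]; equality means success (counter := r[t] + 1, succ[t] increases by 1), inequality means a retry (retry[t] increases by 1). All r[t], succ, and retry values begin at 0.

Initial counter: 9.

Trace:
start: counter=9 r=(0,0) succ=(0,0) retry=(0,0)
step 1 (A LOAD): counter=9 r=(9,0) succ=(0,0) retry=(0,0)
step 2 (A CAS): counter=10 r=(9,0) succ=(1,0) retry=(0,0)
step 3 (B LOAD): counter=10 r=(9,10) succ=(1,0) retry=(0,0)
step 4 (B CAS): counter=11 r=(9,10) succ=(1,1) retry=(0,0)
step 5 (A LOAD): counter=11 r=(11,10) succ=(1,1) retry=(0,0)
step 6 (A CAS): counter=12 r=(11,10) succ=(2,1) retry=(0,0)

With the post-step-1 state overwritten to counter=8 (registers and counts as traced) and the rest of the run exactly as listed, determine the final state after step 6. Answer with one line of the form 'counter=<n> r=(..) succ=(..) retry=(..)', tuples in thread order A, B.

counter=10 r=(9,8) succ=(1,1) retry=(1,0)

state after step 1 := counter=8 r=(9,0) succ=(0,0) retry=(0,0)
step 2 (A CAS): counter=8 r=(9,0) succ=(0,0) retry=(1,0)
step 3 (B LOAD): counter=8 r=(9,8) succ=(0,0) retry=(1,0)
step 4 (B CAS): counter=9 r=(9,8) succ=(0,1) retry=(1,0)
step 5 (A LOAD): counter=9 r=(9,8) succ=(0,1) retry=(1,0)
step 6 (A CAS): counter=10 r=(9,8) succ=(1,1) retry=(1,0)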